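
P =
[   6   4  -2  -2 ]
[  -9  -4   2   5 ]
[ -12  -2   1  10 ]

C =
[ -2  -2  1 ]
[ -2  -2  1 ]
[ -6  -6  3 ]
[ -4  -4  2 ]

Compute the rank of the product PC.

1

First compute PC:
[[  0,   0,   0],
 [ -6,  -6,   3],
 [-18, -18,   9]]
Now row reduce the product.
Swap R1 ↔ R2
R3 ← R3 − (3)·R1: [0, 0, 0]
1 nonzero row, so rank(PC) = 1.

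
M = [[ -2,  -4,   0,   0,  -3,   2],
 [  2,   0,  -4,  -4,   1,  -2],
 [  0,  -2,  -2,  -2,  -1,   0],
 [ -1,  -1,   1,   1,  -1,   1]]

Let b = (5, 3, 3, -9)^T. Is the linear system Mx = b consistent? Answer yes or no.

Row reduce the augmented matrix [M | b].
R2 ← R2 + R1: [0, -4, -4, -4, -2, 0, 8]
R4 ← R4 − (1/2)·R1: [0, 1, 1, 1, 1/2, 0, -23/2]
R3 ← R3 − (1/2)·R2: [0, 0, 0, 0, 0, 0, -1]
R4 ← R4 + (1/4)·R2: [0, 0, 0, 0, 0, 0, -19/2]
R4 ← R4 − (19/2)·R3: [0, 0, 0, 0, 0, 0, 0]
The echelon form has 3 nonzero rows; the last pivot sits in the augmented column, so rank(M) = 2 but rank([M|b]) = 3.
Since the ranks differ, the system is inconsistent.

no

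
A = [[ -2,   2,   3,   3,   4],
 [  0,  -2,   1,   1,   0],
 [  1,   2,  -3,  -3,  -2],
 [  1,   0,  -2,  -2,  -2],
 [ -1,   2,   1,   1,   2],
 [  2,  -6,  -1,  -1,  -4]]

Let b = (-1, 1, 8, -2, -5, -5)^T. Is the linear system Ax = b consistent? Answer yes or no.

Row reduce the augmented matrix [A | b].
R3 ← R3 + (1/2)·R1: [0, 3, -3/2, -3/2, 0, 15/2]
R4 ← R4 + (1/2)·R1: [0, 1, -1/2, -1/2, 0, -5/2]
R5 ← R5 − (1/2)·R1: [0, 1, -1/2, -1/2, 0, -9/2]
R6 ← R6 + R1: [0, -4, 2, 2, 0, -6]
R3 ← R3 + (3/2)·R2: [0, 0, 0, 0, 0, 9]
R4 ← R4 + (1/2)·R2: [0, 0, 0, 0, 0, -2]
R5 ← R5 + (1/2)·R2: [0, 0, 0, 0, 0, -4]
R6 ← R6 − (2)·R2: [0, 0, 0, 0, 0, -8]
R4 ← R4 + (2/9)·R3: [0, 0, 0, 0, 0, 0]
R5 ← R5 + (4/9)·R3: [0, 0, 0, 0, 0, 0]
R6 ← R6 + (8/9)·R3: [0, 0, 0, 0, 0, 0]
The echelon form has 3 nonzero rows; the last pivot sits in the augmented column, so rank(A) = 2 but rank([A|b]) = 3.
Since the ranks differ, the system is inconsistent.

no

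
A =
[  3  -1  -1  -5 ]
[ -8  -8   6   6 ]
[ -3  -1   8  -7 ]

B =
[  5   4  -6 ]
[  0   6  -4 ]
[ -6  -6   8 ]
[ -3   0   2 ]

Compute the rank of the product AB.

First compute AB:
[[ 36,  12, -32],
 [-94, -116, 140],
 [-42, -66,  72]]
Now row reduce the product.
R2 ← R2 + (47/18)·R1: [0, -254/3, 508/9]
R3 ← R3 + (7/6)·R1: [0, -52, 104/3]
R3 ← R3 − (78/127)·R2: [0, 0, 0]
2 nonzero rows, so rank(AB) = 2.

2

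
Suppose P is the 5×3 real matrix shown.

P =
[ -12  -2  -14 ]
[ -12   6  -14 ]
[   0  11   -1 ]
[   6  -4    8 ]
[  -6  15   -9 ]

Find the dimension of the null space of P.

Row reduce to echelon form.
R2 ← R2 − R1: [0, 8, 0]
R4 ← R4 + (1/2)·R1: [0, -5, 1]
R5 ← R5 − (1/2)·R1: [0, 16, -2]
R3 ← R3 − (11/8)·R2: [0, 0, -1]
R4 ← R4 + (5/8)·R2: [0, 0, 1]
R5 ← R5 − (2)·R2: [0, 0, -2]
R4 ← R4 + R3: [0, 0, 0]
R5 ← R5 − (2)·R3: [0, 0, 0]
3 nonzero rows, so rank(P) = 3.
P has 3 columns; by rank–nullity, nullity = 3 − 3 = 0.

0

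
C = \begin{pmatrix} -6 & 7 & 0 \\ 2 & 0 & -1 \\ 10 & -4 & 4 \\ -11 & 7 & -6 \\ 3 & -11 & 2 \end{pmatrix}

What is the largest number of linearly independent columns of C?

Row reduce to echelon form.
R2 ← R2 + (1/3)·R1: [0, 7/3, -1]
R3 ← R3 + (5/3)·R1: [0, 23/3, 4]
R4 ← R4 − (11/6)·R1: [0, -35/6, -6]
R5 ← R5 + (1/2)·R1: [0, -15/2, 2]
R3 ← R3 − (23/7)·R2: [0, 0, 51/7]
R4 ← R4 + (5/2)·R2: [0, 0, -17/2]
R5 ← R5 + (45/14)·R2: [0, 0, -17/14]
R4 ← R4 + (7/6)·R3: [0, 0, 0]
R5 ← R5 + (1/6)·R3: [0, 0, 0]
Echelon form has 3 nonzero rows, so rank(C) = 3.
The rank gives the maximum number of linearly independent columns: 3.

3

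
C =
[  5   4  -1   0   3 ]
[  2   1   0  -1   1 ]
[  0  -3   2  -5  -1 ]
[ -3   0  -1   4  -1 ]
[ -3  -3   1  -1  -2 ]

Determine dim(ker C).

Row reduce to echelon form.
R2 ← R2 − (2/5)·R1: [0, -3/5, 2/5, -1, -1/5]
R4 ← R4 + (3/5)·R1: [0, 12/5, -8/5, 4, 4/5]
R5 ← R5 + (3/5)·R1: [0, -3/5, 2/5, -1, -1/5]
R3 ← R3 − (5)·R2: [0, 0, 0, 0, 0]
R4 ← R4 + (4)·R2: [0, 0, 0, 0, 0]
R5 ← R5 − R2: [0, 0, 0, 0, 0]
2 nonzero rows, so rank(C) = 2.
C has 5 columns; by rank–nullity, nullity = 5 − 2 = 3.

3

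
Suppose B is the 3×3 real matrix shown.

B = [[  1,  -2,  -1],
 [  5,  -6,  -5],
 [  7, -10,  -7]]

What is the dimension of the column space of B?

2

Row reduce to echelon form.
R2 ← R2 − (5)·R1: [0, 4, 0]
R3 ← R3 − (7)·R1: [0, 4, 0]
R3 ← R3 − R2: [0, 0, 0]
Echelon form has 2 nonzero rows, so rank(B) = 2.
The column space has dimension equal to the rank: 2.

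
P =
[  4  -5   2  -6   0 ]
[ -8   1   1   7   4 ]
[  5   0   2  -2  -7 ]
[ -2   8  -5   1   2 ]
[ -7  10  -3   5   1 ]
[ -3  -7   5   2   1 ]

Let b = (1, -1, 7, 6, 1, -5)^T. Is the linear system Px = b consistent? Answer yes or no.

Row reduce the augmented matrix [P | b].
R2 ← R2 + (2)·R1: [0, -9, 5, -5, 4, 1]
R3 ← R3 − (5/4)·R1: [0, 25/4, -1/2, 11/2, -7, 23/4]
R4 ← R4 + (1/2)·R1: [0, 11/2, -4, -2, 2, 13/2]
R5 ← R5 + (7/4)·R1: [0, 5/4, 1/2, -11/2, 1, 11/4]
R6 ← R6 + (3/4)·R1: [0, -43/4, 13/2, -5/2, 1, -17/4]
R3 ← R3 + (25/36)·R2: [0, 0, 107/36, 73/36, -38/9, 58/9]
R4 ← R4 + (11/18)·R2: [0, 0, -17/18, -91/18, 40/9, 64/9]
R5 ← R5 + (5/36)·R2: [0, 0, 43/36, -223/36, 14/9, 26/9]
R6 ← R6 − (43/36)·R2: [0, 0, 19/36, 125/36, -34/9, -49/9]
R4 ← R4 + (34/107)·R3: [0, 0, 0, -472/107, 332/107, 980/107]
R5 ← R5 − (43/107)·R3: [0, 0, 0, -750/107, 348/107, 32/107]
R6 ← R6 − (19/107)·R3: [0, 0, 0, 333/107, -324/107, -705/107]
R5 ← R5 − (375/236)·R4: [0, 0, 0, 0, -99/59, -841/59]
R6 ← R6 + (333/472)·R4: [0, 0, 0, 0, -99/118, -15/118]
R6 ← R6 − (1/2)·R5: [0, 0, 0, 0, 0, 7]
The echelon form has 6 nonzero rows; the last pivot sits in the augmented column, so rank(P) = 5 but rank([P|b]) = 6.
Since the ranks differ, the system is inconsistent.

no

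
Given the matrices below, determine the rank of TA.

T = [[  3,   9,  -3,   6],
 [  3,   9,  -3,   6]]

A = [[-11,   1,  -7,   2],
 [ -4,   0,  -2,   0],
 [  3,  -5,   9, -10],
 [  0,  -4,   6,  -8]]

1

First compute TA:
[[-78,  -6, -30, -12],
 [-78,  -6, -30, -12]]
Now row reduce the product.
R2 ← R2 − R1: [0, 0, 0, 0]
1 nonzero row, so rank(TA) = 1.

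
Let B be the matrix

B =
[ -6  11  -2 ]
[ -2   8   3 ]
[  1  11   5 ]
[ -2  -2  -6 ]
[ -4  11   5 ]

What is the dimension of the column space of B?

3

Row reduce to echelon form.
R2 ← R2 − (1/3)·R1: [0, 13/3, 11/3]
R3 ← R3 + (1/6)·R1: [0, 77/6, 14/3]
R4 ← R4 − (1/3)·R1: [0, -17/3, -16/3]
R5 ← R5 − (2/3)·R1: [0, 11/3, 19/3]
R3 ← R3 − (77/26)·R2: [0, 0, -161/26]
R4 ← R4 + (17/13)·R2: [0, 0, -7/13]
R5 ← R5 − (11/13)·R2: [0, 0, 42/13]
R4 ← R4 − (2/23)·R3: [0, 0, 0]
R5 ← R5 + (12/23)·R3: [0, 0, 0]
Echelon form has 3 nonzero rows, so rank(B) = 3.
The column space has dimension equal to the rank: 3.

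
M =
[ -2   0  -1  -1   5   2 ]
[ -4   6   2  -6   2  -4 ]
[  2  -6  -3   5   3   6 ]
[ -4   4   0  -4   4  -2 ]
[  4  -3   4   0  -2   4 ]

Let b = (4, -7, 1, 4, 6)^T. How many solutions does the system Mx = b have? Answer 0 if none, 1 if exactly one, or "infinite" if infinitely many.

0

Row reduce the augmented matrix [M | b].
R2 ← R2 − (2)·R1: [0, 6, 4, -4, -8, -8, -15]
R3 ← R3 + R1: [0, -6, -4, 4, 8, 8, 5]
R4 ← R4 − (2)·R1: [0, 4, 2, -2, -6, -6, -4]
R5 ← R5 + (2)·R1: [0, -3, 2, -2, 8, 8, 14]
R3 ← R3 + R2: [0, 0, 0, 0, 0, 0, -10]
R4 ← R4 − (2/3)·R2: [0, 0, -2/3, 2/3, -2/3, -2/3, 6]
R5 ← R5 + (1/2)·R2: [0, 0, 4, -4, 4, 4, 13/2]
Swap R3 ↔ R4
R5 ← R5 + (6)·R3: [0, 0, 0, 0, 0, 0, 85/2]
R5 ← R5 + (17/4)·R4: [0, 0, 0, 0, 0, 0, 0]
The echelon form has 4 nonzero rows; the last pivot sits in the augmented column, so rank(M) = 3 but rank([M|b]) = 4.
Since the ranks differ, the system is inconsistent.
It has no solutions.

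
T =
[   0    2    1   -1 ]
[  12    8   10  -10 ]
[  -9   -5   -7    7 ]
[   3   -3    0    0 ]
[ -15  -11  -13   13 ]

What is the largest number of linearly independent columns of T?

2

Row reduce to echelon form.
Swap R1 ↔ R2
R3 ← R3 + (3/4)·R1: [0, 1, 1/2, -1/2]
R4 ← R4 − (1/4)·R1: [0, -5, -5/2, 5/2]
R5 ← R5 + (5/4)·R1: [0, -1, -1/2, 1/2]
R3 ← R3 − (1/2)·R2: [0, 0, 0, 0]
R4 ← R4 + (5/2)·R2: [0, 0, 0, 0]
R5 ← R5 + (1/2)·R2: [0, 0, 0, 0]
Echelon form has 2 nonzero rows, so rank(T) = 2.
The rank gives the maximum number of linearly independent columns: 2.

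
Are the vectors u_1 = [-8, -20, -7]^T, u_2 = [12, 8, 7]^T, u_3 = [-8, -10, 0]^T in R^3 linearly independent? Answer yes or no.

Form the matrix with these vectors as rows and row reduce.
R2 ← R2 + (3/2)·R1: [0, -22, -7/2]
R3 ← R3 − R1: [0, 10, 7]
R3 ← R3 + (5/11)·R2: [0, 0, 119/22]
3 nonzero rows, so the 3 vectors span a space of dimension 3.
Since 3 = 3, the vectors are linearly independent.

yes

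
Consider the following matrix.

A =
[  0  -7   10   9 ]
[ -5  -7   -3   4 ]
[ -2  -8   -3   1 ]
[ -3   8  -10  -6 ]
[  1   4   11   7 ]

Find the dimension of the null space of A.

1

Row reduce to echelon form.
Swap R1 ↔ R2
R3 ← R3 − (2/5)·R1: [0, -26/5, -9/5, -3/5]
R4 ← R4 − (3/5)·R1: [0, 61/5, -41/5, -42/5]
R5 ← R5 + (1/5)·R1: [0, 13/5, 52/5, 39/5]
R3 ← R3 − (26/35)·R2: [0, 0, -323/35, -51/7]
R4 ← R4 + (61/35)·R2: [0, 0, 323/35, 51/7]
R5 ← R5 + (13/35)·R2: [0, 0, 494/35, 78/7]
R4 ← R4 + R3: [0, 0, 0, 0]
R5 ← R5 + (26/17)·R3: [0, 0, 0, 0]
3 nonzero rows, so rank(A) = 3.
A has 4 columns; by rank–nullity, nullity = 4 − 3 = 1.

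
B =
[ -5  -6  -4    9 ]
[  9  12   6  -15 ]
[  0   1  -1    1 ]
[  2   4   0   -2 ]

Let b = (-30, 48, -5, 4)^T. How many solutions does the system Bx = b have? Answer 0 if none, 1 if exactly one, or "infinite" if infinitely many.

Row reduce the augmented matrix [B | b].
R2 ← R2 + (9/5)·R1: [0, 6/5, -6/5, 6/5, -6]
R4 ← R4 + (2/5)·R1: [0, 8/5, -8/5, 8/5, -8]
R3 ← R3 − (5/6)·R2: [0, 0, 0, 0, 0]
R4 ← R4 − (4/3)·R2: [0, 0, 0, 0, 0]
The echelon form has 2 nonzero rows, and every pivot lies in the first 4 columns, so rank(B) = rank([B|b]) = 2.
The system is consistent.
rank = 2 < 4 unknowns, so there are infinitely many solutions.

infinite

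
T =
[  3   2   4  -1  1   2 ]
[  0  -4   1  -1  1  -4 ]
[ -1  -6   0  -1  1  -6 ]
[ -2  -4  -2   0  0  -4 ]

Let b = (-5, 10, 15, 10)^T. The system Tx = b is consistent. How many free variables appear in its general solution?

Row reduce the augmented matrix [T | b].
R3 ← R3 + (1/3)·R1: [0, -16/3, 4/3, -4/3, 4/3, -16/3, 40/3]
R4 ← R4 + (2/3)·R1: [0, -8/3, 2/3, -2/3, 2/3, -8/3, 20/3]
R3 ← R3 − (4/3)·R2: [0, 0, 0, 0, 0, 0, 0]
R4 ← R4 − (2/3)·R2: [0, 0, 0, 0, 0, 0, 0]
The echelon form has 2 nonzero rows, and every pivot lies in the first 6 columns, so rank(T) = rank([T|b]) = 2.
The system is consistent.
Free variables = (unknowns) − (rank) = 6 − 2 = 4.

4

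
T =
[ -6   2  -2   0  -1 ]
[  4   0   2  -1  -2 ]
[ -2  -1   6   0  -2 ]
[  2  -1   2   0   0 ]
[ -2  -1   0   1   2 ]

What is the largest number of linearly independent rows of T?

3

Row reduce to echelon form.
R2 ← R2 + (2/3)·R1: [0, 4/3, 2/3, -1, -8/3]
R3 ← R3 − (1/3)·R1: [0, -5/3, 20/3, 0, -5/3]
R4 ← R4 + (1/3)·R1: [0, -1/3, 4/3, 0, -1/3]
R5 ← R5 − (1/3)·R1: [0, -5/3, 2/3, 1, 7/3]
R3 ← R3 + (5/4)·R2: [0, 0, 15/2, -5/4, -5]
R4 ← R4 + (1/4)·R2: [0, 0, 3/2, -1/4, -1]
R5 ← R5 + (5/4)·R2: [0, 0, 3/2, -1/4, -1]
R4 ← R4 − (1/5)·R3: [0, 0, 0, 0, 0]
R5 ← R5 − (1/5)·R3: [0, 0, 0, 0, 0]
Echelon form has 3 nonzero rows, so rank(T) = 3.
The rank gives the maximum number of linearly independent rows: 3.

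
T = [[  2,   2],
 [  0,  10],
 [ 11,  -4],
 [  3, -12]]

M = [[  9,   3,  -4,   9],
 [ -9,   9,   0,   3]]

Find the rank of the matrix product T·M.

2

First compute TM:
[[  0,  24,  -8,  24],
 [-90,  90,   0,  30],
 [135,  -3, -44,  87],
 [135, -99, -12,  -9]]
Now row reduce the product.
Swap R1 ↔ R2
R3 ← R3 + (3/2)·R1: [0, 132, -44, 132]
R4 ← R4 + (3/2)·R1: [0, 36, -12, 36]
R3 ← R3 − (11/2)·R2: [0, 0, 0, 0]
R4 ← R4 − (3/2)·R2: [0, 0, 0, 0]
2 nonzero rows, so rank(TM) = 2.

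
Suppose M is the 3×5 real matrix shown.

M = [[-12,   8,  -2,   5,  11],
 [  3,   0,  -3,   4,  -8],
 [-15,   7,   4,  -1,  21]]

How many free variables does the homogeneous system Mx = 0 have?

Row reduce to echelon form.
R2 ← R2 + (1/4)·R1: [0, 2, -7/2, 21/4, -21/4]
R3 ← R3 − (5/4)·R1: [0, -3, 13/2, -29/4, 29/4]
R3 ← R3 + (3/2)·R2: [0, 0, 5/4, 5/8, -5/8]
3 nonzero rows, so rank(M) = 3.
M has 5 columns; by rank–nullity, nullity = 5 − 3 = 2.

2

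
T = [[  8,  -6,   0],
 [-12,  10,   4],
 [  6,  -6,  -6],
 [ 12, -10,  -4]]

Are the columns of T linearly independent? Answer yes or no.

Row reduce T to echelon form.
R2 ← R2 + (3/2)·R1: [0, 1, 4]
R3 ← R3 − (3/4)·R1: [0, -3/2, -6]
R4 ← R4 − (3/2)·R1: [0, -1, -4]
R3 ← R3 + (3/2)·R2: [0, 0, 0]
R4 ← R4 + R2: [0, 0, 0]
2 pivots among 3 columns.
Only 2 < 3 pivot columns, so the columns are linearly dependent.

no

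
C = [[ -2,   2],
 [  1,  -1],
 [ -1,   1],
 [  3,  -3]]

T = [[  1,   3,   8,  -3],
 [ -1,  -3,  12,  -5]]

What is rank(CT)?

First compute CT:
[[ -4, -12,   8,  -4],
 [  2,   6,  -4,   2],
 [ -2,  -6,   4,  -2],
 [  6,  18, -12,   6]]
Now row reduce the product.
R2 ← R2 + (1/2)·R1: [0, 0, 0, 0]
R3 ← R3 − (1/2)·R1: [0, 0, 0, 0]
R4 ← R4 + (3/2)·R1: [0, 0, 0, 0]
1 nonzero row, so rank(CT) = 1.

1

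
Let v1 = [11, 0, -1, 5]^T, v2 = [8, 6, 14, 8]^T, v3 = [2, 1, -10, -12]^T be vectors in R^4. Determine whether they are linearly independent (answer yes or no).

Form the matrix with these vectors as rows and row reduce.
R2 ← R2 − (8/11)·R1: [0, 6, 162/11, 48/11]
R3 ← R3 − (2/11)·R1: [0, 1, -108/11, -142/11]
R3 ← R3 − (1/6)·R2: [0, 0, -135/11, -150/11]
3 nonzero rows, so the 3 vectors span a space of dimension 3.
Since 3 = 3, the vectors are linearly independent.

yes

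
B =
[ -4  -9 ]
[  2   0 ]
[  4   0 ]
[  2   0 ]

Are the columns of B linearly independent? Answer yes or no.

yes

Row reduce B to echelon form.
R2 ← R2 + (1/2)·R1: [0, -9/2]
R3 ← R3 + R1: [0, -9]
R4 ← R4 + (1/2)·R1: [0, -9/2]
R3 ← R3 − (2)·R2: [0, 0]
R4 ← R4 − R2: [0, 0]
2 pivots among 2 columns.
Every column is a pivot column, so the columns are linearly independent.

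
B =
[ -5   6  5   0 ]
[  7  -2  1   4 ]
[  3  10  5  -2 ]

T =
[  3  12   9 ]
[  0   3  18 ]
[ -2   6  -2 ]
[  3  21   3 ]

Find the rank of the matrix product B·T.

3

First compute BT:
[[-25, -12,  53],
 [ 31, 168,  37],
 [ -7,  54, 191]]
Now row reduce the product.
R2 ← R2 + (31/25)·R1: [0, 3828/25, 2568/25]
R3 ← R3 − (7/25)·R1: [0, 1434/25, 4404/25]
R3 ← R3 − (239/638)·R2: [0, 0, 43920/319]
3 nonzero rows, so rank(BT) = 3.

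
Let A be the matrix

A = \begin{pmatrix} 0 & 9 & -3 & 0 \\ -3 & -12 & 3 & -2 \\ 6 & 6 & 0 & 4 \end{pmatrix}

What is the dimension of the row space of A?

2

Row reduce to echelon form.
Swap R1 ↔ R2
R3 ← R3 + (2)·R1: [0, -18, 6, 0]
R3 ← R3 + (2)·R2: [0, 0, 0, 0]
Echelon form has 2 nonzero rows, so rank(A) = 2.
The row space has dimension equal to the rank: 2.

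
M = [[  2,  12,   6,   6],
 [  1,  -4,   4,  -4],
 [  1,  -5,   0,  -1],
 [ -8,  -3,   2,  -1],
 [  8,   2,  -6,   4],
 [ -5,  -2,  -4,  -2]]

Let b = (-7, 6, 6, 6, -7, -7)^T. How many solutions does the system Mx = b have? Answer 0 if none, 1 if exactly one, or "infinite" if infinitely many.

0

Row reduce the augmented matrix [M | b].
R2 ← R2 − (1/2)·R1: [0, -10, 1, -7, 19/2]
R3 ← R3 − (1/2)·R1: [0, -11, -3, -4, 19/2]
R4 ← R4 + (4)·R1: [0, 45, 26, 23, -22]
R5 ← R5 − (4)·R1: [0, -46, -30, -20, 21]
R6 ← R6 + (5/2)·R1: [0, 28, 11, 13, -49/2]
R3 ← R3 − (11/10)·R2: [0, 0, -41/10, 37/10, -19/20]
R4 ← R4 + (9/2)·R2: [0, 0, 61/2, -17/2, 83/4]
R5 ← R5 − (23/5)·R2: [0, 0, -173/5, 61/5, -227/10]
R6 ← R6 + (14/5)·R2: [0, 0, 69/5, -33/5, 21/10]
R4 ← R4 + (305/41)·R3: [0, 0, 0, 780/41, 561/41]
R5 ← R5 − (346/41)·R3: [0, 0, 0, -780/41, -602/41]
R6 ← R6 + (138/41)·R3: [0, 0, 0, 240/41, -45/41]
R5 ← R5 + R4: [0, 0, 0, 0, -1]
R6 ← R6 − (4/13)·R4: [0, 0, 0, 0, -69/13]
R6 ← R6 − (69/13)·R5: [0, 0, 0, 0, 0]
The echelon form has 5 nonzero rows; the last pivot sits in the augmented column, so rank(M) = 4 but rank([M|b]) = 5.
Since the ranks differ, the system is inconsistent.
It has no solutions.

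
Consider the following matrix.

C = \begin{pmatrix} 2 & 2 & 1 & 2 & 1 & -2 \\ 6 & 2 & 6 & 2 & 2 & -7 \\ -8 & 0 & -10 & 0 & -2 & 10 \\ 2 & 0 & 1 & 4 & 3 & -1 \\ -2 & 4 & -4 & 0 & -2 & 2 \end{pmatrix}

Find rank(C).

Row reduce to echelon form.
R2 ← R2 − (3)·R1: [0, -4, 3, -4, -1, -1]
R3 ← R3 + (4)·R1: [0, 8, -6, 8, 2, 2]
R4 ← R4 − R1: [0, -2, 0, 2, 2, 1]
R5 ← R5 + R1: [0, 6, -3, 2, -1, 0]
R3 ← R3 + (2)·R2: [0, 0, 0, 0, 0, 0]
R4 ← R4 − (1/2)·R2: [0, 0, -3/2, 4, 5/2, 3/2]
R5 ← R5 + (3/2)·R2: [0, 0, 3/2, -4, -5/2, -3/2]
Swap R3 ↔ R4
R5 ← R5 + R3: [0, 0, 0, 0, 0, 0]
Echelon form has 3 nonzero rows, so rank(C) = 3.

3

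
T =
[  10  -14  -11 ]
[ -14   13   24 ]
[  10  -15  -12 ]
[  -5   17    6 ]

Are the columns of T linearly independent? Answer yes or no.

Row reduce T to echelon form.
R2 ← R2 + (7/5)·R1: [0, -33/5, 43/5]
R3 ← R3 − R1: [0, -1, -1]
R4 ← R4 + (1/2)·R1: [0, 10, 1/2]
R3 ← R3 − (5/33)·R2: [0, 0, -76/33]
R4 ← R4 + (50/33)·R2: [0, 0, 893/66]
R4 ← R4 + (47/8)·R3: [0, 0, 0]
3 pivots among 3 columns.
Every column is a pivot column, so the columns are linearly independent.

yes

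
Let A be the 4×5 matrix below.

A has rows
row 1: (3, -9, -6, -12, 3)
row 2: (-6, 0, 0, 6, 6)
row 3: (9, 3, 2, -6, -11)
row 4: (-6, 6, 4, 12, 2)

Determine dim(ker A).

3

Row reduce to echelon form.
R2 ← R2 + (2)·R1: [0, -18, -12, -18, 12]
R3 ← R3 − (3)·R1: [0, 30, 20, 30, -20]
R4 ← R4 + (2)·R1: [0, -12, -8, -12, 8]
R3 ← R3 + (5/3)·R2: [0, 0, 0, 0, 0]
R4 ← R4 − (2/3)·R2: [0, 0, 0, 0, 0]
2 nonzero rows, so rank(A) = 2.
A has 5 columns; by rank–nullity, nullity = 5 − 2 = 3.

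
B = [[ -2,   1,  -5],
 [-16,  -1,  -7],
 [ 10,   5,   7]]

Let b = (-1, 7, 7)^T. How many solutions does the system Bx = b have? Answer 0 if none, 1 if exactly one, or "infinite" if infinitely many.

Row reduce the augmented matrix [B | b].
R2 ← R2 − (8)·R1: [0, -9, 33, 15]
R3 ← R3 + (5)·R1: [0, 10, -18, 2]
R3 ← R3 + (10/9)·R2: [0, 0, 56/3, 56/3]
The echelon form has 3 nonzero rows, and every pivot lies in the first 3 columns, so rank(B) = rank([B|b]) = 3.
The system is consistent.
rank = 3 = number of unknowns, so the solution is unique.

1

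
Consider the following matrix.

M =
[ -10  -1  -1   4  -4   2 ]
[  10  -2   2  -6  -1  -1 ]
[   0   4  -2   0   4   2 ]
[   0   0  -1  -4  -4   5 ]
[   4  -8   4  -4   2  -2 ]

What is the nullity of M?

2

Row reduce to echelon form.
R2 ← R2 + R1: [0, -3, 1, -2, -5, 1]
R5 ← R5 + (2/5)·R1: [0, -42/5, 18/5, -12/5, 2/5, -6/5]
R3 ← R3 + (4/3)·R2: [0, 0, -2/3, -8/3, -8/3, 10/3]
R5 ← R5 − (14/5)·R2: [0, 0, 4/5, 16/5, 72/5, -4]
R4 ← R4 − (3/2)·R3: [0, 0, 0, 0, 0, 0]
R5 ← R5 + (6/5)·R3: [0, 0, 0, 0, 56/5, 0]
Swap R4 ↔ R5
4 nonzero rows, so rank(M) = 4.
M has 6 columns; by rank–nullity, nullity = 6 − 4 = 2.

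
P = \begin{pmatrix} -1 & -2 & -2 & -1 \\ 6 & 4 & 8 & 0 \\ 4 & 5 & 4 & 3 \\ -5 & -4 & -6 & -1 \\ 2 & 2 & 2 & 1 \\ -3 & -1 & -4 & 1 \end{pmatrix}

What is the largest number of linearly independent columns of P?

3

Row reduce to echelon form.
R2 ← R2 + (6)·R1: [0, -8, -4, -6]
R3 ← R3 + (4)·R1: [0, -3, -4, -1]
R4 ← R4 − (5)·R1: [0, 6, 4, 4]
R5 ← R5 + (2)·R1: [0, -2, -2, -1]
R6 ← R6 − (3)·R1: [0, 5, 2, 4]
R3 ← R3 − (3/8)·R2: [0, 0, -5/2, 5/4]
R4 ← R4 + (3/4)·R2: [0, 0, 1, -1/2]
R5 ← R5 − (1/4)·R2: [0, 0, -1, 1/2]
R6 ← R6 + (5/8)·R2: [0, 0, -1/2, 1/4]
R4 ← R4 + (2/5)·R3: [0, 0, 0, 0]
R5 ← R5 − (2/5)·R3: [0, 0, 0, 0]
R6 ← R6 − (1/5)·R3: [0, 0, 0, 0]
Echelon form has 3 nonzero rows, so rank(P) = 3.
The rank gives the maximum number of linearly independent columns: 3.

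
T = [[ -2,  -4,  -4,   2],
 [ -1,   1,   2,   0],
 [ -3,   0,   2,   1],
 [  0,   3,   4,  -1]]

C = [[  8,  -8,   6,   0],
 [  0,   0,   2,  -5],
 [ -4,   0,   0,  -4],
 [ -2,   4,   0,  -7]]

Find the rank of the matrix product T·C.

First compute TC:
[[ -4,  24, -20,  22],
 [-16,   8,  -4, -13],
 [-34,  28, -18, -15],
 [-14,  -4,   6, -24]]
Now row reduce the product.
R2 ← R2 − (4)·R1: [0, -88, 76, -101]
R3 ← R3 − (17/2)·R1: [0, -176, 152, -202]
R4 ← R4 − (7/2)·R1: [0, -88, 76, -101]
R3 ← R3 − (2)·R2: [0, 0, 0, 0]
R4 ← R4 − R2: [0, 0, 0, 0]
2 nonzero rows, so rank(TC) = 2.

2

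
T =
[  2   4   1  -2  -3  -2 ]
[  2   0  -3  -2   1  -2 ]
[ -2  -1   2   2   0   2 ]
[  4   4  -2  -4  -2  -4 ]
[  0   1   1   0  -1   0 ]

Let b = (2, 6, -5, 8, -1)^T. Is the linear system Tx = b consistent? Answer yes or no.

Row reduce the augmented matrix [T | b].
R2 ← R2 − R1: [0, -4, -4, 0, 4, 0, 4]
R3 ← R3 + R1: [0, 3, 3, 0, -3, 0, -3]
R4 ← R4 − (2)·R1: [0, -4, -4, 0, 4, 0, 4]
R3 ← R3 + (3/4)·R2: [0, 0, 0, 0, 0, 0, 0]
R4 ← R4 − R2: [0, 0, 0, 0, 0, 0, 0]
R5 ← R5 + (1/4)·R2: [0, 0, 0, 0, 0, 0, 0]
The echelon form has 2 nonzero rows, and every pivot lies in the first 6 columns, so rank(T) = rank([T|b]) = 2.
The system is consistent.

yes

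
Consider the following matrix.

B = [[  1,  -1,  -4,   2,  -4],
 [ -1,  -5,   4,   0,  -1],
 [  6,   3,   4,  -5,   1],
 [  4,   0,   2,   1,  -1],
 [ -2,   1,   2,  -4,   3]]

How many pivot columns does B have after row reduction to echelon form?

Row reduce to echelon form.
R2 ← R2 + R1: [0, -6, 0, 2, -5]
R3 ← R3 − (6)·R1: [0, 9, 28, -17, 25]
R4 ← R4 − (4)·R1: [0, 4, 18, -7, 15]
R5 ← R5 + (2)·R1: [0, -1, -6, 0, -5]
R3 ← R3 + (3/2)·R2: [0, 0, 28, -14, 35/2]
R4 ← R4 + (2/3)·R2: [0, 0, 18, -17/3, 35/3]
R5 ← R5 − (1/6)·R2: [0, 0, -6, -1/3, -25/6]
R4 ← R4 − (9/14)·R3: [0, 0, 0, 10/3, 5/12]
R5 ← R5 + (3/14)·R3: [0, 0, 0, -10/3, -5/12]
R5 ← R5 + R4: [0, 0, 0, 0, 0]
Echelon form has 4 nonzero rows, so rank(B) = 4.
Each nonzero row contributes one pivot column: 4 pivot columns.

4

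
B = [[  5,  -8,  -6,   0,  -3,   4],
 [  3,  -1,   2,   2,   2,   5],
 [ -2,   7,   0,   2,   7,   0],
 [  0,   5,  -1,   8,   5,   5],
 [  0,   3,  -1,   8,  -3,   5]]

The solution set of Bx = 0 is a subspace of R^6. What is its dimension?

Row reduce to echelon form.
R2 ← R2 − (3/5)·R1: [0, 19/5, 28/5, 2, 19/5, 13/5]
R3 ← R3 + (2/5)·R1: [0, 19/5, -12/5, 2, 29/5, 8/5]
R3 ← R3 − R2: [0, 0, -8, 0, 2, -1]
R4 ← R4 − (25/19)·R2: [0, 0, -159/19, 102/19, 0, 30/19]
R5 ← R5 − (15/19)·R2: [0, 0, -103/19, 122/19, -6, 56/19]
R4 ← R4 − (159/152)·R3: [0, 0, 0, 102/19, -159/76, 21/8]
R5 ← R5 − (103/152)·R3: [0, 0, 0, 122/19, -559/76, 29/8]
R5 ← R5 − (61/51)·R4: [0, 0, 0, 0, -165/34, 33/68]
5 nonzero rows, so rank(B) = 5.
B has 6 columns; by rank–nullity, nullity = 6 − 5 = 1.

1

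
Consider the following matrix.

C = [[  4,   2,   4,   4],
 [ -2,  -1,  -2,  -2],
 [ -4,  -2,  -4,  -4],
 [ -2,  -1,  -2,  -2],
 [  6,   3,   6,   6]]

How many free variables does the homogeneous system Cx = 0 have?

3

Row reduce to echelon form.
R2 ← R2 + (1/2)·R1: [0, 0, 0, 0]
R3 ← R3 + R1: [0, 0, 0, 0]
R4 ← R4 + (1/2)·R1: [0, 0, 0, 0]
R5 ← R5 − (3/2)·R1: [0, 0, 0, 0]
1 nonzero row, so rank(C) = 1.
C has 4 columns; by rank–nullity, nullity = 4 − 1 = 3.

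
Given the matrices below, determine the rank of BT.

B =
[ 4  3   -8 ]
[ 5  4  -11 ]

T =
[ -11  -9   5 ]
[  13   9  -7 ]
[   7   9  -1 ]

2

First compute BT:
[[-61, -81,   7],
 [-80, -108,   8]]
Now row reduce the product.
R2 ← R2 − (80/61)·R1: [0, -108/61, -72/61]
2 nonzero rows, so rank(BT) = 2.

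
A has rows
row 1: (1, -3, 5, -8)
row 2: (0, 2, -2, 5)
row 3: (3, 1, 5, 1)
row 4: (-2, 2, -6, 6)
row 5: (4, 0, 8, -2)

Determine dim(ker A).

2

Row reduce to echelon form.
R3 ← R3 − (3)·R1: [0, 10, -10, 25]
R4 ← R4 + (2)·R1: [0, -4, 4, -10]
R5 ← R5 − (4)·R1: [0, 12, -12, 30]
R3 ← R3 − (5)·R2: [0, 0, 0, 0]
R4 ← R4 + (2)·R2: [0, 0, 0, 0]
R5 ← R5 − (6)·R2: [0, 0, 0, 0]
2 nonzero rows, so rank(A) = 2.
A has 4 columns; by rank–nullity, nullity = 4 − 2 = 2.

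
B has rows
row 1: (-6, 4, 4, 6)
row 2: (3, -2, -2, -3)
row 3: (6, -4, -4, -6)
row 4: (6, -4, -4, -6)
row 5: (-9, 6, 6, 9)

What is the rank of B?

1

Row reduce to echelon form.
R2 ← R2 + (1/2)·R1: [0, 0, 0, 0]
R3 ← R3 + R1: [0, 0, 0, 0]
R4 ← R4 + R1: [0, 0, 0, 0]
R5 ← R5 − (3/2)·R1: [0, 0, 0, 0]
Echelon form has 1 nonzero row, so rank(B) = 1.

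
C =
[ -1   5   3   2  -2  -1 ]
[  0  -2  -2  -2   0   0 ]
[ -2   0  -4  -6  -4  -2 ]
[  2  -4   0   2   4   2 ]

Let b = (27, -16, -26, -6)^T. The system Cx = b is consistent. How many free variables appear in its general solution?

4

Row reduce the augmented matrix [C | b].
R3 ← R3 − (2)·R1: [0, -10, -10, -10, 0, 0, -80]
R4 ← R4 + (2)·R1: [0, 6, 6, 6, 0, 0, 48]
R3 ← R3 − (5)·R2: [0, 0, 0, 0, 0, 0, 0]
R4 ← R4 + (3)·R2: [0, 0, 0, 0, 0, 0, 0]
The echelon form has 2 nonzero rows, and every pivot lies in the first 6 columns, so rank(C) = rank([C|b]) = 2.
The system is consistent.
Free variables = (unknowns) − (rank) = 6 − 2 = 4.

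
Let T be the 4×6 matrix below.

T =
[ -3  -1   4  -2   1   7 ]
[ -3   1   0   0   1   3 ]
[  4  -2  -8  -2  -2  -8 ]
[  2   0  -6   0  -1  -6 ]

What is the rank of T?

3

Row reduce to echelon form.
R2 ← R2 − R1: [0, 2, -4, 2, 0, -4]
R3 ← R3 + (4/3)·R1: [0, -10/3, -8/3, -14/3, -2/3, 4/3]
R4 ← R4 + (2/3)·R1: [0, -2/3, -10/3, -4/3, -1/3, -4/3]
R3 ← R3 + (5/3)·R2: [0, 0, -28/3, -4/3, -2/3, -16/3]
R4 ← R4 + (1/3)·R2: [0, 0, -14/3, -2/3, -1/3, -8/3]
R4 ← R4 − (1/2)·R3: [0, 0, 0, 0, 0, 0]
Echelon form has 3 nonzero rows, so rank(T) = 3.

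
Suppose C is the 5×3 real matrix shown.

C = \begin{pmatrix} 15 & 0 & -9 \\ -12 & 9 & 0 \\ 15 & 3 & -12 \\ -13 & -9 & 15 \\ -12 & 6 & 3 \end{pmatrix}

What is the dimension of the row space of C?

Row reduce to echelon form.
R2 ← R2 + (4/5)·R1: [0, 9, -36/5]
R3 ← R3 − R1: [0, 3, -3]
R4 ← R4 + (13/15)·R1: [0, -9, 36/5]
R5 ← R5 + (4/5)·R1: [0, 6, -21/5]
R3 ← R3 − (1/3)·R2: [0, 0, -3/5]
R4 ← R4 + R2: [0, 0, 0]
R5 ← R5 − (2/3)·R2: [0, 0, 3/5]
R5 ← R5 + R3: [0, 0, 0]
Echelon form has 3 nonzero rows, so rank(C) = 3.
The row space has dimension equal to the rank: 3.

3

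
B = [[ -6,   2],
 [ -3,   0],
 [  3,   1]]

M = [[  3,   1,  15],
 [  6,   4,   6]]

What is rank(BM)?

2

First compute BM:
[[ -6,   2, -78],
 [ -9,  -3, -45],
 [ 15,   7,  51]]
Now row reduce the product.
R2 ← R2 − (3/2)·R1: [0, -6, 72]
R3 ← R3 + (5/2)·R1: [0, 12, -144]
R3 ← R3 + (2)·R2: [0, 0, 0]
2 nonzero rows, so rank(BM) = 2.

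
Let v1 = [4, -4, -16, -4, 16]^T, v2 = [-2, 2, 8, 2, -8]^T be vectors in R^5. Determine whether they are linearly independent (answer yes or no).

no

Form the matrix with these vectors as rows and row reduce.
R2 ← R2 + (1/2)·R1: [0, 0, 0, 0, 0]
1 nonzero row, so the 2 vectors span a space of dimension 1.
Since 1 < 2, the vectors are linearly dependent.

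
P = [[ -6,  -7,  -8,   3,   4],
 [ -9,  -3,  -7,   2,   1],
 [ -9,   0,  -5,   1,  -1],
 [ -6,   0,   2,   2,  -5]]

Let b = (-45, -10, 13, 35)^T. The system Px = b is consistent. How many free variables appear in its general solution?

Row reduce the augmented matrix [P | b].
R2 ← R2 − (3/2)·R1: [0, 15/2, 5, -5/2, -5, 115/2]
R3 ← R3 − (3/2)·R1: [0, 21/2, 7, -7/2, -7, 161/2]
R4 ← R4 − R1: [0, 7, 10, -1, -9, 80]
R3 ← R3 − (7/5)·R2: [0, 0, 0, 0, 0, 0]
R4 ← R4 − (14/15)·R2: [0, 0, 16/3, 4/3, -13/3, 79/3]
Swap R3 ↔ R4
The echelon form has 3 nonzero rows, and every pivot lies in the first 5 columns, so rank(P) = rank([P|b]) = 3.
The system is consistent.
Free variables = (unknowns) − (rank) = 5 − 3 = 2.

2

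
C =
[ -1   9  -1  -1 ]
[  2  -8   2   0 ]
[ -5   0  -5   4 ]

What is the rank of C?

2

Row reduce to echelon form.
R2 ← R2 + (2)·R1: [0, 10, 0, -2]
R3 ← R3 − (5)·R1: [0, -45, 0, 9]
R3 ← R3 + (9/2)·R2: [0, 0, 0, 0]
Echelon form has 2 nonzero rows, so rank(C) = 2.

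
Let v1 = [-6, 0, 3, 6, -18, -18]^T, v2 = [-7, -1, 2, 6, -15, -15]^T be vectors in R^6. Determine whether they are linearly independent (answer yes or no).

Form the matrix with these vectors as rows and row reduce.
R2 ← R2 − (7/6)·R1: [0, -1, -3/2, -1, 6, 6]
2 nonzero rows, so the 2 vectors span a space of dimension 2.
Since 2 = 2, the vectors are linearly independent.

yes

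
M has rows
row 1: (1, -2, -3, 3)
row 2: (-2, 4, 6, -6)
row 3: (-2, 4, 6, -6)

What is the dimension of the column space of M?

Row reduce to echelon form.
R2 ← R2 + (2)·R1: [0, 0, 0, 0]
R3 ← R3 + (2)·R1: [0, 0, 0, 0]
Echelon form has 1 nonzero row, so rank(M) = 1.
The column space has dimension equal to the rank: 1.

1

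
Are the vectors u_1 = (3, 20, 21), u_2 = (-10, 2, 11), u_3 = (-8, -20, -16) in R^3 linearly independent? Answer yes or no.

Form the matrix with these vectors as rows and row reduce.
R2 ← R2 + (10/3)·R1: [0, 206/3, 81]
R3 ← R3 + (8/3)·R1: [0, 100/3, 40]
R3 ← R3 − (50/103)·R2: [0, 0, 70/103]
3 nonzero rows, so the 3 vectors span a space of dimension 3.
Since 3 = 3, the vectors are linearly independent.

yes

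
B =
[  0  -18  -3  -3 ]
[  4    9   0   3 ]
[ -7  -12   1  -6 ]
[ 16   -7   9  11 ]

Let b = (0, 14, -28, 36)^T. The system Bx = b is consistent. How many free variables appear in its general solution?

0

Row reduce the augmented matrix [B | b].
Swap R1 ↔ R2
R3 ← R3 + (7/4)·R1: [0, 15/4, 1, -3/4, -7/2]
R4 ← R4 − (4)·R1: [0, -43, 9, -1, -20]
R3 ← R3 + (5/24)·R2: [0, 0, 3/8, -11/8, -7/2]
R4 ← R4 − (43/18)·R2: [0, 0, 97/6, 37/6, -20]
R4 ← R4 − (388/9)·R3: [0, 0, 0, 589/9, 1178/9]
The echelon form has 4 nonzero rows, and every pivot lies in the first 4 columns, so rank(B) = rank([B|b]) = 4.
The system is consistent.
Free variables = (unknowns) − (rank) = 4 − 4 = 0.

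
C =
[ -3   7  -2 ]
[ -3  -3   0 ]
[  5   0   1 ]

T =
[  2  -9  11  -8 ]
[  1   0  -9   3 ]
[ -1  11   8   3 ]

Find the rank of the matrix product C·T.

First compute CT:
[[  3,   5, -112,  39],
 [ -9,  27,  -6,  15],
 [  9, -34,  63, -37]]
Now row reduce the product.
R2 ← R2 + (3)·R1: [0, 42, -342, 132]
R3 ← R3 − (3)·R1: [0, -49, 399, -154]
R3 ← R3 + (7/6)·R2: [0, 0, 0, 0]
2 nonzero rows, so rank(CT) = 2.

2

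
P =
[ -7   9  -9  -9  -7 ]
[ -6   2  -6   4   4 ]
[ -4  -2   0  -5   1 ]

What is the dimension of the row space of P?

Row reduce to echelon form.
R2 ← R2 − (6/7)·R1: [0, -40/7, 12/7, 82/7, 10]
R3 ← R3 − (4/7)·R1: [0, -50/7, 36/7, 1/7, 5]
R3 ← R3 − (5/4)·R2: [0, 0, 3, -29/2, -15/2]
Echelon form has 3 nonzero rows, so rank(P) = 3.
The row space has dimension equal to the rank: 3.

3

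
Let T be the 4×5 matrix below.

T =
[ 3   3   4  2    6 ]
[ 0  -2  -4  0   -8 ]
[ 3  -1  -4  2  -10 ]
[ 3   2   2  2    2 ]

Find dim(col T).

Row reduce to echelon form.
R3 ← R3 − R1: [0, -4, -8, 0, -16]
R4 ← R4 − R1: [0, -1, -2, 0, -4]
R3 ← R3 − (2)·R2: [0, 0, 0, 0, 0]
R4 ← R4 − (1/2)·R2: [0, 0, 0, 0, 0]
Echelon form has 2 nonzero rows, so rank(T) = 2.
The column space has dimension equal to the rank: 2.

2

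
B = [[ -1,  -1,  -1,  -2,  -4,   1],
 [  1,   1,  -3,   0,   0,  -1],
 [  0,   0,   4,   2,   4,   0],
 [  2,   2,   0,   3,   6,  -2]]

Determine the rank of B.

Row reduce to echelon form.
R2 ← R2 + R1: [0, 0, -4, -2, -4, 0]
R4 ← R4 + (2)·R1: [0, 0, -2, -1, -2, 0]
R3 ← R3 + R2: [0, 0, 0, 0, 0, 0]
R4 ← R4 − (1/2)·R2: [0, 0, 0, 0, 0, 0]
Echelon form has 2 nonzero rows, so rank(B) = 2.

2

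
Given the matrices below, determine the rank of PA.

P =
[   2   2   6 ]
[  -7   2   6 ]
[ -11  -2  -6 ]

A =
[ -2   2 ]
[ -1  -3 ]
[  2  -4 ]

First compute PA:
[[  6, -26],
 [ 24, -44],
 [ 12,   8]]
Now row reduce the product.
R2 ← R2 − (4)·R1: [0, 60]
R3 ← R3 − (2)·R1: [0, 60]
R3 ← R3 − R2: [0, 0]
2 nonzero rows, so rank(PA) = 2.

2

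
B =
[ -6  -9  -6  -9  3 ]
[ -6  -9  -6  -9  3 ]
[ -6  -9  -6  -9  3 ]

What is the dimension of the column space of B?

1

Row reduce to echelon form.
R2 ← R2 − R1: [0, 0, 0, 0, 0]
R3 ← R3 − R1: [0, 0, 0, 0, 0]
Echelon form has 1 nonzero row, so rank(B) = 1.
The column space has dimension equal to the rank: 1.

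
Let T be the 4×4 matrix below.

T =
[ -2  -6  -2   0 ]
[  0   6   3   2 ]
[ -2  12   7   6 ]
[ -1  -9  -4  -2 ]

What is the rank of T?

2

Row reduce to echelon form.
R3 ← R3 − R1: [0, 18, 9, 6]
R4 ← R4 − (1/2)·R1: [0, -6, -3, -2]
R3 ← R3 − (3)·R2: [0, 0, 0, 0]
R4 ← R4 + R2: [0, 0, 0, 0]
Echelon form has 2 nonzero rows, so rank(T) = 2.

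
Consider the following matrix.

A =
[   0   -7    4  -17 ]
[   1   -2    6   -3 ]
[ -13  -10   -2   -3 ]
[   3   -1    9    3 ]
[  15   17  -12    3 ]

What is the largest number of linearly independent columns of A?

4

Row reduce to echelon form.
Swap R1 ↔ R2
R3 ← R3 + (13)·R1: [0, -36, 76, -42]
R4 ← R4 − (3)·R1: [0, 5, -9, 12]
R5 ← R5 − (15)·R1: [0, 47, -102, 48]
R3 ← R3 − (36/7)·R2: [0, 0, 388/7, 318/7]
R4 ← R4 + (5/7)·R2: [0, 0, -43/7, -1/7]
R5 ← R5 + (47/7)·R2: [0, 0, -526/7, -463/7]
R4 ← R4 + (43/388)·R3: [0, 0, 0, 949/194]
R5 ← R5 + (263/194)·R3: [0, 0, 0, -442/97]
R5 ← R5 + (68/73)·R4: [0, 0, 0, 0]
Echelon form has 4 nonzero rows, so rank(A) = 4.
The rank gives the maximum number of linearly independent columns: 4.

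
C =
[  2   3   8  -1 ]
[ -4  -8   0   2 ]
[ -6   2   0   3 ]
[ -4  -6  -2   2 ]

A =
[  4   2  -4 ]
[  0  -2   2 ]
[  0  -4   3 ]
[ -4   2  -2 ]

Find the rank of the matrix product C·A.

First compute CA:
[[ 12, -36,  24],
 [-24,  12,  -4],
 [-36, -10,  22],
 [-24,  16,  -6]]
Now row reduce the product.
R2 ← R2 + (2)·R1: [0, -60, 44]
R3 ← R3 + (3)·R1: [0, -118, 94]
R4 ← R4 + (2)·R1: [0, -56, 42]
R3 ← R3 − (59/30)·R2: [0, 0, 112/15]
R4 ← R4 − (14/15)·R2: [0, 0, 14/15]
R4 ← R4 − (1/8)·R3: [0, 0, 0]
3 nonzero rows, so rank(CA) = 3.

3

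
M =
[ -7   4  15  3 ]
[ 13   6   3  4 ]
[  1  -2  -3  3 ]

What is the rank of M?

3

Row reduce to echelon form.
R2 ← R2 + (13/7)·R1: [0, 94/7, 216/7, 67/7]
R3 ← R3 + (1/7)·R1: [0, -10/7, -6/7, 24/7]
R3 ← R3 + (5/47)·R2: [0, 0, 114/47, 209/47]
Echelon form has 3 nonzero rows, so rank(M) = 3.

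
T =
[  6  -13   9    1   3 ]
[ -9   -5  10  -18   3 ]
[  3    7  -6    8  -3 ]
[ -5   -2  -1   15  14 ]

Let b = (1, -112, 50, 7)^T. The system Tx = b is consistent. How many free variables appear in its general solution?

Row reduce the augmented matrix [T | b].
R2 ← R2 + (3/2)·R1: [0, -49/2, 47/2, -33/2, 15/2, -221/2]
R3 ← R3 − (1/2)·R1: [0, 27/2, -21/2, 15/2, -9/2, 99/2]
R4 ← R4 + (5/6)·R1: [0, -77/6, 13/2, 95/6, 33/2, 47/6]
R3 ← R3 + (27/49)·R2: [0, 0, 120/49, -78/49, -18/49, -558/49]
R4 ← R4 − (11/21)·R2: [0, 0, -122/21, 514/21, 88/7, 460/7]
R4 ← R4 + (427/180)·R3: [0, 0, 0, 207/10, 117/10, 387/10]
The echelon form has 4 nonzero rows, and every pivot lies in the first 5 columns, so rank(T) = rank([T|b]) = 4.
The system is consistent.
Free variables = (unknowns) − (rank) = 5 − 4 = 1.

1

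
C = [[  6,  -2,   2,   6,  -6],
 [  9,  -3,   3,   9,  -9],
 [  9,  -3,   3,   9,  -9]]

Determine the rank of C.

Row reduce to echelon form.
R2 ← R2 − (3/2)·R1: [0, 0, 0, 0, 0]
R3 ← R3 − (3/2)·R1: [0, 0, 0, 0, 0]
Echelon form has 1 nonzero row, so rank(C) = 1.

1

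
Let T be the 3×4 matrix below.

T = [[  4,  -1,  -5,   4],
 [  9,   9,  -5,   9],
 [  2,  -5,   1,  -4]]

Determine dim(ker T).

Row reduce to echelon form.
R2 ← R2 − (9/4)·R1: [0, 45/4, 25/4, 0]
R3 ← R3 − (1/2)·R1: [0, -9/2, 7/2, -6]
R3 ← R3 + (2/5)·R2: [0, 0, 6, -6]
3 nonzero rows, so rank(T) = 3.
T has 4 columns; by rank–nullity, nullity = 4 − 3 = 1.

1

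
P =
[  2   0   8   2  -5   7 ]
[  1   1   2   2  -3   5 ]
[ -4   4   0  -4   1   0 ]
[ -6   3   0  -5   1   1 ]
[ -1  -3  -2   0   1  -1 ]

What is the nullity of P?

Row reduce to echelon form.
R2 ← R2 − (1/2)·R1: [0, 1, -2, 1, -1/2, 3/2]
R3 ← R3 + (2)·R1: [0, 4, 16, 0, -9, 14]
R4 ← R4 + (3)·R1: [0, 3, 24, 1, -14, 22]
R5 ← R5 + (1/2)·R1: [0, -3, 2, 1, -3/2, 5/2]
R3 ← R3 − (4)·R2: [0, 0, 24, -4, -7, 8]
R4 ← R4 − (3)·R2: [0, 0, 30, -2, -25/2, 35/2]
R5 ← R5 + (3)·R2: [0, 0, -4, 4, -3, 7]
R4 ← R4 − (5/4)·R3: [0, 0, 0, 3, -15/4, 15/2]
R5 ← R5 + (1/6)·R3: [0, 0, 0, 10/3, -25/6, 25/3]
R5 ← R5 − (10/9)·R4: [0, 0, 0, 0, 0, 0]
4 nonzero rows, so rank(P) = 4.
P has 6 columns; by rank–nullity, nullity = 6 − 4 = 2.

2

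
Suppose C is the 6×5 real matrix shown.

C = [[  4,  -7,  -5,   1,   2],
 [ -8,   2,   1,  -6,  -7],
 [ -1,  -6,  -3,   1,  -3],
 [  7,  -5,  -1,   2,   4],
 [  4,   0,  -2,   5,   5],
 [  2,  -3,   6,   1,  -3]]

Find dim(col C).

Row reduce to echelon form.
R2 ← R2 + (2)·R1: [0, -12, -9, -4, -3]
R3 ← R3 + (1/4)·R1: [0, -31/4, -17/4, 5/4, -5/2]
R4 ← R4 − (7/4)·R1: [0, 29/4, 31/4, 1/4, 1/2]
R5 ← R5 − R1: [0, 7, 3, 4, 3]
R6 ← R6 − (1/2)·R1: [0, 1/2, 17/2, 1/2, -4]
R3 ← R3 − (31/48)·R2: [0, 0, 25/16, 23/6, -9/16]
R4 ← R4 + (29/48)·R2: [0, 0, 37/16, -13/6, -21/16]
R5 ← R5 + (7/12)·R2: [0, 0, -9/4, 5/3, 5/4]
R6 ← R6 + (1/24)·R2: [0, 0, 65/8, 1/3, -33/8]
R4 ← R4 − (37/25)·R3: [0, 0, 0, -196/25, -12/25]
R5 ← R5 + (36/25)·R3: [0, 0, 0, 539/75, 11/25]
R6 ← R6 − (26/5)·R3: [0, 0, 0, -98/5, -6/5]
R5 ← R5 + (11/12)·R4: [0, 0, 0, 0, 0]
R6 ← R6 − (5/2)·R4: [0, 0, 0, 0, 0]
Echelon form has 4 nonzero rows, so rank(C) = 4.
The column space has dimension equal to the rank: 4.

4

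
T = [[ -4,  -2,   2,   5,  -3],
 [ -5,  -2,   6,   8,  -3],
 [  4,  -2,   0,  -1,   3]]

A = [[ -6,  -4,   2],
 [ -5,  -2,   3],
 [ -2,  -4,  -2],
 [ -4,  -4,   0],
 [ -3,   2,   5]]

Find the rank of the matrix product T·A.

First compute TA:
[[ 19, -14, -33],
 [  5, -38, -43],
 [-19,  -2,  17]]
Now row reduce the product.
R2 ← R2 − (5/19)·R1: [0, -652/19, -652/19]
R3 ← R3 + R1: [0, -16, -16]
R3 ← R3 − (76/163)·R2: [0, 0, 0]
2 nonzero rows, so rank(TA) = 2.

2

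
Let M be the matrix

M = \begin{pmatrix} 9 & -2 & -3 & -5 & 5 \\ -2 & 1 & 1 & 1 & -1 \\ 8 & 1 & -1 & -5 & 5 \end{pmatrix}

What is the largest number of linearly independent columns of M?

Row reduce to echelon form.
R2 ← R2 + (2/9)·R1: [0, 5/9, 1/3, -1/9, 1/9]
R3 ← R3 − (8/9)·R1: [0, 25/9, 5/3, -5/9, 5/9]
R3 ← R3 − (5)·R2: [0, 0, 0, 0, 0]
Echelon form has 2 nonzero rows, so rank(M) = 2.
The rank gives the maximum number of linearly independent columns: 2.

2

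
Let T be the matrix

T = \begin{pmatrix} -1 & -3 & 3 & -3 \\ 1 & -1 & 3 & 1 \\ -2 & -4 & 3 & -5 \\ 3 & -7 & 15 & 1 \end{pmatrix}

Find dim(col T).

Row reduce to echelon form.
R2 ← R2 + R1: [0, -4, 6, -2]
R3 ← R3 − (2)·R1: [0, 2, -3, 1]
R4 ← R4 + (3)·R1: [0, -16, 24, -8]
R3 ← R3 + (1/2)·R2: [0, 0, 0, 0]
R4 ← R4 − (4)·R2: [0, 0, 0, 0]
Echelon form has 2 nonzero rows, so rank(T) = 2.
The column space has dimension equal to the rank: 2.

2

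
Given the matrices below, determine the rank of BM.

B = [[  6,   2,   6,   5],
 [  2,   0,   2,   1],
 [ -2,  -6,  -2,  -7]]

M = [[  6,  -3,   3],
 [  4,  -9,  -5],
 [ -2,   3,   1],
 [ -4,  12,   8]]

2

First compute BM:
[[ 12,  42,  54],
 [  4,  12,  16],
 [ -4, -30, -34]]
Now row reduce the product.
R2 ← R2 − (1/3)·R1: [0, -2, -2]
R3 ← R3 + (1/3)·R1: [0, -16, -16]
R3 ← R3 − (8)·R2: [0, 0, 0]
2 nonzero rows, so rank(BM) = 2.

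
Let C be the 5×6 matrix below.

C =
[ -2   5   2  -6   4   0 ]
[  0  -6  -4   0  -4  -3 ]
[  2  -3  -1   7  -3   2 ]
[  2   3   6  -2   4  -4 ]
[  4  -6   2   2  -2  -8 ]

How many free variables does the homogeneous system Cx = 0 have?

Row reduce to echelon form.
R3 ← R3 + R1: [0, 2, 1, 1, 1, 2]
R4 ← R4 + R1: [0, 8, 8, -8, 8, -4]
R5 ← R5 + (2)·R1: [0, 4, 6, -10, 6, -8]
R3 ← R3 + (1/3)·R2: [0, 0, -1/3, 1, -1/3, 1]
R4 ← R4 + (4/3)·R2: [0, 0, 8/3, -8, 8/3, -8]
R5 ← R5 + (2/3)·R2: [0, 0, 10/3, -10, 10/3, -10]
R4 ← R4 + (8)·R3: [0, 0, 0, 0, 0, 0]
R5 ← R5 + (10)·R3: [0, 0, 0, 0, 0, 0]
3 nonzero rows, so rank(C) = 3.
C has 6 columns; by rank–nullity, nullity = 6 − 3 = 3.

3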